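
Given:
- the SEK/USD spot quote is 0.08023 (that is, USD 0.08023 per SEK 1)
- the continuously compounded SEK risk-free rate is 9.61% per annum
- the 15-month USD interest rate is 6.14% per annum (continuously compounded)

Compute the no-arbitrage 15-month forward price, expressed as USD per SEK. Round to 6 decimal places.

T = 15/12 years.
USD accumulates by e^(0.0614×15/12) = 1.0797721.
SEK growth factor: e^(0.0961×15/12) = 1.1276378.
Forward (USD per SEK) = 0.08023 × 1.0797721 / 1.1276378 = 0.07682442.

0.076824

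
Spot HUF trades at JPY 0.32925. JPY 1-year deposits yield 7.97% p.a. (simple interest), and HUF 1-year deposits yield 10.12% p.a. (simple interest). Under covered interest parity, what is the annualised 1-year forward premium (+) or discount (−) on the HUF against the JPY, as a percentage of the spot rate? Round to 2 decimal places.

-1.95%

T = 1 year.
CIP forward (JPY per HUF) = 0.32925 × 1.079700/1.101200 = 0.32282167.
(F − S)/S ÷ T = (0.32282167 − 0.32925)/0.32925/1 = -0.019524 → -1.95%.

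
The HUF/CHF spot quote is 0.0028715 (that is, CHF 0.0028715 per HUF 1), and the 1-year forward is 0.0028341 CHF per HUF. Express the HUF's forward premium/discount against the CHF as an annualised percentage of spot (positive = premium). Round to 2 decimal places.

-1.30%

T = 1 year.
(F − S)/S = (0.0028341 − 0.0028715)/0.0028715 = -0.0130246.
Annualise by dividing by T: -0.0130246 / 1 = -0.013025 → -1.30%.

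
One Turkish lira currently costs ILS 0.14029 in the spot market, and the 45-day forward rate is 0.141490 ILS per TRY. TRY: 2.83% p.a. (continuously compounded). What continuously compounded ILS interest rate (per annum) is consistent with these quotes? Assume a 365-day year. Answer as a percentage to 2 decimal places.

T = 45/365 years.
By CIP, F/S equals the ILS-to-TRY growth ratio: 0.14149/0.14029 = 1.0085537.
TRY growth factor: e^(0.0283×45/365) = 1.0034951.
So the ILS growth factor = 1.0120787.
Take logs: ln 1.0120787 / (45/365) = 0.097385, so 9.74%.

9.74%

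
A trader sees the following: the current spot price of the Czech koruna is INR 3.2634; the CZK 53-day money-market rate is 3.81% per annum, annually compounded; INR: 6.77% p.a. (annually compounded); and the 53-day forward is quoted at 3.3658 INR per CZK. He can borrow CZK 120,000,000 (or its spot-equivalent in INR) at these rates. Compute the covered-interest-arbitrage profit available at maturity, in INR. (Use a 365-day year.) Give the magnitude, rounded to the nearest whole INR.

T = 53/365 years.
Keep in CZK, deliver into the forward: 120,000,000·1.00544430727·3.3658 = INR 406,094,933.93.
Swap to INR now, deposit: 120,000,000·3.2634·1.00955732896 = INR 395,350,726.48.
The quoted forward overvalues CZK, so borrow INR, buy CZK at spot, deposit the CZK at 3.81%, and sell the proceeds forward at 3.3658.
Profit = 406,094,933.93 − 395,350,726.48 = INR 10,744,207.

INR 10,744,207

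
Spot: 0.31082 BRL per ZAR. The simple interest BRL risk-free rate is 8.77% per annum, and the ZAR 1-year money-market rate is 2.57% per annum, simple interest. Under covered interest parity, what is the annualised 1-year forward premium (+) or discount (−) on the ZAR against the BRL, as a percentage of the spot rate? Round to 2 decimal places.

+6.04%

T = 1 year.
CIP forward (BRL per ZAR) = 0.31082 × 1.087700/1.025700 = 0.32960799.
(F − S)/S ÷ T = (0.32960799 − 0.31082)/0.31082/1 = 0.060447 → 6.04%.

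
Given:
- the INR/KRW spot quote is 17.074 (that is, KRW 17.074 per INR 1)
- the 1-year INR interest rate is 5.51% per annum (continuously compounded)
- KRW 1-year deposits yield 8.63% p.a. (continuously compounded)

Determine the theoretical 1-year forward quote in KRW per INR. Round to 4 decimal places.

T = 1 year.
Growth of 1 KRW over T: e^(0.0863×1) = 1.09013332.
Growth of 1 INR over T: e^(0.0551×1) = 1.05664627.
So F = 17.074 × 1.09013332 / 1.05664627 = 17.615106 (KRW/INR).

17.6151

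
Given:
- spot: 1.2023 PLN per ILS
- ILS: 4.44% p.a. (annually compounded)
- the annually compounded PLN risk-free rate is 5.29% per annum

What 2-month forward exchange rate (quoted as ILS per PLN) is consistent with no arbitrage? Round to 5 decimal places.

T = 2/12 years.
PLN accumulates by (1 + 0.0529)^(2/12) = 1.0086284.
Growth of 1 ILS over T: (1 + 0.0444)^(2/12) = 1.0072667.
Forward (PLN per ILS) = 1.2023 × 1.0086284 / 1.0072667 = 1.203925.
Invert for ILS per PLN: 1 / 1.203925 = 0.83062.

0.83062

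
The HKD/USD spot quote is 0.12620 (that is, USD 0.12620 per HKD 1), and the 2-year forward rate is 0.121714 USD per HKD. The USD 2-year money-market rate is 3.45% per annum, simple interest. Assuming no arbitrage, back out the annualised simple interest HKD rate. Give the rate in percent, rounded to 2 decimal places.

T = 2 years.
By CIP, F/S equals the USD-to-HKD growth ratio: 0.121714/0.1262 = 0.9644532.
USD growth factor: 1 + 0.0345×2 = 1.069000.
That pins the HKD growth at 1.1084001.
r = (1.1084001 − 1)/2 = 0.054200 → 5.42%.

5.42%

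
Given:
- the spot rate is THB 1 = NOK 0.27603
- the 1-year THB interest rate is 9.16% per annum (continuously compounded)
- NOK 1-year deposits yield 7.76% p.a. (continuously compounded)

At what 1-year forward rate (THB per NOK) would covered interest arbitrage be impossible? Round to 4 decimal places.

T = 1 year.
Growth of 1 NOK over T: e^(0.0776×1) = 1.0806903.
THB growth factor: e^(0.0916×1) = 1.0959264.
CIP: F = S · (grow NOK)/(grow THB) = 0.27603 × 1.0806903/1.0959264 = 0.2721925 NOK per THB.
Quoted the other way: 1/0.2721925 = 3.6739 THB per NOK.

3.6739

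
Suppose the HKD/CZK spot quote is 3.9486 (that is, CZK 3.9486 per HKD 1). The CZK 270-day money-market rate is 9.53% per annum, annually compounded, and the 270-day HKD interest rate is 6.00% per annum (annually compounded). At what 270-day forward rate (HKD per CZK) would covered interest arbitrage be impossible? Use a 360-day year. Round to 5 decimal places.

T = 270/360 years.
Growth of 1 CZK over T: (1 + 0.0953)^(270/360) = 1.0706557.
HKD accumulates by (1 + 0.0600)^(270/360) = 1.0446707.
CIP: F = S · (grow CZK)/(grow HKD) = 3.9486 × 1.0706557/1.0446707 = 4.046817 CZK per HKD.
Quoted the other way: 1/4.046817 = 0.24711 HKD per CZK.

0.24711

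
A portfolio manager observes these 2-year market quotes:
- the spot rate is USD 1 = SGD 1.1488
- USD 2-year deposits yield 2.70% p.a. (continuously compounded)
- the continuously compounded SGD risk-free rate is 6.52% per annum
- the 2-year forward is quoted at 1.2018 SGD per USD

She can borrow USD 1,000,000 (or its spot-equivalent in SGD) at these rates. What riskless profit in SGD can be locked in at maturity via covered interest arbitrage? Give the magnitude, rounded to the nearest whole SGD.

T = 2 years.
Route A — deposit USD, sell forward: 1,000,000 × 1.055484602 × 1.2018 = SGD 1,268,481.39.
Route B — convert at spot, deposit SGD: 1,000,000 × 1.1488 × 1.139284006 = SGD 1,308,809.47.
The quoted forward undervalues USD, so borrow USD, convert to SGD at spot, deposit the SGD at 6.52%, and buy USD forward at 1.2018 to cover the loan.
The gap between the two covered legs is SGD 40,328.

SGD 40,328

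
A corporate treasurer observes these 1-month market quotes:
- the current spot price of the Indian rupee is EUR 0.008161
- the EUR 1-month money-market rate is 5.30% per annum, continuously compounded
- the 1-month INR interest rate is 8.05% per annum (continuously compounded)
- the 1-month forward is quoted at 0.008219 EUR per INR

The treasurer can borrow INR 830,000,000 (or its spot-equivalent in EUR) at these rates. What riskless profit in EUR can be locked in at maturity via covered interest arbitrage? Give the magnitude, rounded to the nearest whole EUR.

T = 1/12 years.
Keep in INR, deliver into the forward: 830,000,000·1.006730885·0.008219 = EUR 6,867,686.55.
Swap to EUR now, deposit: 830,000,000·0.008161·1.004426435 = EUR 6,803,613.03.
The quoted forward overvalues INR, so borrow EUR, buy INR at spot, deposit the INR at 8.05%, and sell the proceeds forward at 0.008219.
Profit = 6,867,686.55 − 6,803,613.03 = EUR 64,074.

EUR 64,074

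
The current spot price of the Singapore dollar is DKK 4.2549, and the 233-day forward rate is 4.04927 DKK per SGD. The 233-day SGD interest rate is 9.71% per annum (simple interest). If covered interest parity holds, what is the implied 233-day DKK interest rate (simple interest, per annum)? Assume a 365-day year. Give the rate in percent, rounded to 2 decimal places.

1.67%

T = 233/365 years.
By CIP, F/S equals the DKK-to-SGD growth ratio: 4.04927/4.2549 = 0.9516722.
The SGD side grows by 1 + 0.0971×233/365 = 1.0619844.
So the DKK growth factor = 1.010661.
(1.010661 − 1)/T = 0.016701, i.e. 1.67%.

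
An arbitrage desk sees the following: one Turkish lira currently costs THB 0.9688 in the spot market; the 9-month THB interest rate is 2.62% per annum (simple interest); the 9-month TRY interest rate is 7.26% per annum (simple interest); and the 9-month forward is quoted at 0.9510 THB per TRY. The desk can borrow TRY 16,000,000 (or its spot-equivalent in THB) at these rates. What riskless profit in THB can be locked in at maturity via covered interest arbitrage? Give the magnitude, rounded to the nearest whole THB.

THB 239,120

T = 9/12 years.
Route A — deposit TRY, sell forward: 16,000,000 × 1.054450 × 0.9510 = THB 16,044,511.20.
Route B — convert at spot, deposit THB: 16,000,000 × 0.9688 × 1.019650 = THB 15,805,390.72.
The quoted forward overvalues TRY, so borrow THB, buy TRY at spot, deposit the TRY at 7.26%, and sell the proceeds forward at 0.9510.
Profit = 16,044,511.20 − 15,805,390.72 = THB 239,120.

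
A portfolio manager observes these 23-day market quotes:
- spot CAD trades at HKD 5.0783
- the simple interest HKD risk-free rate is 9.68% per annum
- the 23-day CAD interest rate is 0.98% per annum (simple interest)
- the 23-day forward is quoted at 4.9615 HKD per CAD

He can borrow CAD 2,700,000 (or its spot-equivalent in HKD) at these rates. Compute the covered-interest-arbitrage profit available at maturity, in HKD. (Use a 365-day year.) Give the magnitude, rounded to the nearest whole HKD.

HKD 390,723

T = 23/365 years.
Route A — deposit CAD, sell forward: 2,700,000 × 1.0006175342 × 4.9615 = HKD 13,404,322.52.
Route B — convert at spot, deposit HKD: 2,700,000 × 5.0783 × 1.006099726 = HKD 13,795,045.84.
The quoted forward undervalues CAD, so borrow CAD, convert to HKD at spot, deposit the HKD at 9.68%, and buy CAD forward at 4.9615 to cover the loan.
Profit = 13,795,045.84 − 13,404,322.52 = HKD 390,723.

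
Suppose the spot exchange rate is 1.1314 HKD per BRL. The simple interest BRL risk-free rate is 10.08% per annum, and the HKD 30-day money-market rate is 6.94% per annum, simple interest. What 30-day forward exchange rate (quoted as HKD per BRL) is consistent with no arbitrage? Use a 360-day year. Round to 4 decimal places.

T = 30/360 years.
HKD accumulates by 1 + 0.0694×30/360 = 1.0057833.
BRL growth factor: 1 + 0.1008×30/360 = 1.008400.
CIP: F = S · (grow HKD)/(grow BRL) = 1.1314 × 1.0057833/1.008400 = 1.128464 HKD per BRL.

1.1285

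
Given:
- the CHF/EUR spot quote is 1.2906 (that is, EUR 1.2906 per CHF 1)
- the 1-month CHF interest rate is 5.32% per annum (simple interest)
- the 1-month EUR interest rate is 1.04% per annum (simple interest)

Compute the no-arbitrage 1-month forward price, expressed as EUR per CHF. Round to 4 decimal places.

1.2860

T = 1/12 years.
EUR accumulates by 1 + 0.0104×1/12 = 1.0008667.
CHF growth factor: 1 + 0.0532×1/12 = 1.0044333.
CIP: F = S · (grow EUR)/(grow CHF) = 1.2906 × 1.0008667/1.0044333 = 1.286017 EUR per CHF.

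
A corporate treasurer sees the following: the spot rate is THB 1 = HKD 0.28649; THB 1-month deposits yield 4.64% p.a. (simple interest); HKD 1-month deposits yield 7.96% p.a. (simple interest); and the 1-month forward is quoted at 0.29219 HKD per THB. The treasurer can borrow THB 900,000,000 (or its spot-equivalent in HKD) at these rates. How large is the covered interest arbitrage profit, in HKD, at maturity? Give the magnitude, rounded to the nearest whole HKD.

HKD 4,436,476

T = 1/12 years.
Route A — deposit THB, sell forward: 900,000,000 × 1.00386666667 × 0.29219 = HKD 263,987,821.20.
Route B — convert at spot, deposit HKD: 900,000,000 × 0.28649 × 1.00663333333 = HKD 259,551,345.30.
The quoted forward overvalues THB, so borrow HKD, buy THB at spot, deposit the THB at 4.64%, and sell the proceeds forward at 0.29219.
The gap between the two covered legs is HKD 4,436,476.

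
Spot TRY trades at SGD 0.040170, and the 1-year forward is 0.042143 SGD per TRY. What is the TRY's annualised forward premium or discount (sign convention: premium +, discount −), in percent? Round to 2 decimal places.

T = 1 year.
TRY trades forward at +4.91163% vs spot over the period.
Annualise by dividing by T: 0.0491163 / 1 = 0.049116 → 4.91%.

+4.91%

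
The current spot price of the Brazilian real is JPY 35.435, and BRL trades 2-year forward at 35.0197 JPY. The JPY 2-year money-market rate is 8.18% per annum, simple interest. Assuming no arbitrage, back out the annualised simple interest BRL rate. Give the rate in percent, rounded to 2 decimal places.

T = 2 years.
By CIP, F/S equals the JPY-to-BRL growth ratio: 35.0197/35.435 = 0.9882799.
JPY growth factor: 1 + 0.0818×2 = 1.163600.
That pins the BRL growth at 1.1773992.
r = (1.1773992 − 1)/2 = 0.088700 → 8.87%.

8.87%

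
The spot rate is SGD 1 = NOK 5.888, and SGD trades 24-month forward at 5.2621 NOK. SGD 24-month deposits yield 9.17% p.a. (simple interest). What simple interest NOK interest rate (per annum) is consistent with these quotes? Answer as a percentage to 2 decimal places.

2.88%

T = 2 years.
CIP gives F = S · g_NOK/g_SGD, so g_NOK/g_SGD = 5.2621/5.888 = 0.8936990.
SGD growth factor: 1 + 0.0917×2 = 1.183400.
So the NOK growth factor = 1.0576034.
(1.0576034 − 1)/T = 0.028802, i.e. 2.88%.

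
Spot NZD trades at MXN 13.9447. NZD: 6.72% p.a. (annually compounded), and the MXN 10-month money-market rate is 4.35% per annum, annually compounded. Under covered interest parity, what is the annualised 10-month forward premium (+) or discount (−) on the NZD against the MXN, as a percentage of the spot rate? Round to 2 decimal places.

T = 10/12 years.
No-arbitrage forward: 13.9447 × 1.0361208 / 1.0556943 = 13.6861530 MXN/NZD.
(F − S)/S ÷ T = (13.6861530 − 13.9447)/13.9447/(10/12) = -0.022249 → -2.22%.

-2.22%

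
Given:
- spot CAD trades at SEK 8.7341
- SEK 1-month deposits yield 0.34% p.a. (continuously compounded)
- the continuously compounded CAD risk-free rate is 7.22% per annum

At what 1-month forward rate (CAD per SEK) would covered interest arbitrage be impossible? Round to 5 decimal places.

T = 1/12 years.
Growth of 1 SEK over T: e^(0.0034×1/12) = 1.0002834.
CAD accumulates by e^(0.0722×1/12) = 1.0060348.
Forward (SEK per CAD) = 8.7341 × 1.0002834 / 1.0060348 = 8.684168.
Invert for CAD per SEK: 1 / 8.684168 = 0.11515.

0.11515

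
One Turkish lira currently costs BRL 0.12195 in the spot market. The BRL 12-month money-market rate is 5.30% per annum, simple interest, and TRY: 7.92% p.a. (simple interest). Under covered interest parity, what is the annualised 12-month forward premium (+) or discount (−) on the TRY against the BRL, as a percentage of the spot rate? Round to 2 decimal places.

T = 1 year.
F = S · g_BRL/g_TRY = 0.12195 × 1.053000/1.079200 = 0.11898939.
Annualised premium = (F − S)/S × (1/T) = (0.11898939 − 0.12195)/0.12195 ÷ 1 = -2.43%.

-2.43%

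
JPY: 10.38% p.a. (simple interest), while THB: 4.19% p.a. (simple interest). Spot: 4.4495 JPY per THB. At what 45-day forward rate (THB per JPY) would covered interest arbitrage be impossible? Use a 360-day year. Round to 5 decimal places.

T = 45/360 years.
JPY accumulates by 1 + 0.1038×45/360 = 1.012975.
Growth of 1 THB over T: 1 + 0.0419×45/360 = 1.0052375.
Forward (JPY per THB) = 4.4495 × 1.012975 / 1.0052375 = 4.483749.
Invert for THB per JPY: 1 / 4.483749 = 0.22303.

0.22303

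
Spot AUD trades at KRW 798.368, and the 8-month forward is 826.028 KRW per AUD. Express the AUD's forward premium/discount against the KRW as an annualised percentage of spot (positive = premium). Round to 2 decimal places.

+5.20%

T = 8/12 years.
(F − S)/S = (826.028 − 798.368)/798.368 = 0.0346457.
×(1/T) gives 5.20% p.a.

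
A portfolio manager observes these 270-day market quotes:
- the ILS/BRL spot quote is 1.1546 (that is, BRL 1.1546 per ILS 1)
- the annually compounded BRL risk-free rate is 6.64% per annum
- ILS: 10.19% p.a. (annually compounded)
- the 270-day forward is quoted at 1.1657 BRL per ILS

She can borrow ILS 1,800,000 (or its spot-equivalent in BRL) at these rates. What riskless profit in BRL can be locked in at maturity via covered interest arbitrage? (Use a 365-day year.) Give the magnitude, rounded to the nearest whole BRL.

T = 270/365 years.
Keep in ILS, deliver into the forward: 1,800,000·1.074418975·1.1657 = BRL 2,254,410.36.
Swap to BRL now, deposit: 1,800,000·1.1546·1.04870479 = BRL 2,179,502.19.
The quoted forward overvalues ILS, so borrow BRL, buy ILS at spot, deposit the ILS at 10.19%, and sell the proceeds forward at 1.1657.
The gap between the two covered legs is BRL 74,908.

BRL 74,908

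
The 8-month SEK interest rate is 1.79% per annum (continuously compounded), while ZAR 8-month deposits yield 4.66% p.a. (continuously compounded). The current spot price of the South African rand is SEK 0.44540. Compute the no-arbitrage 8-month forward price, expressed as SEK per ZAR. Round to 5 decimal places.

T = 8/12 years.
Growth of 1 SEK over T: e^(0.0179×8/12) = 1.0120048.
ZAR growth factor: e^(0.0466×8/12) = 1.0315543.
So F = 0.4454 × 1.0120048 / 1.0315543 = 0.4369590 (SEK/ZAR).

0.43696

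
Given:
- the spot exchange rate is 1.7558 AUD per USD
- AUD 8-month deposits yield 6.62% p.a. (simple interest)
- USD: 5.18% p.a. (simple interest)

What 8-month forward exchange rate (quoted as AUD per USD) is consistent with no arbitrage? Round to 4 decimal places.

1.7721

T = 8/12 years.
Growth of 1 AUD over T: 1 + 0.0662×8/12 = 1.0441333.
USD growth factor: 1 + 0.0518×8/12 = 1.0345333.
So F = 1.7558 × 1.0441333 / 1.0345333 = 1.772093 (AUD/USD).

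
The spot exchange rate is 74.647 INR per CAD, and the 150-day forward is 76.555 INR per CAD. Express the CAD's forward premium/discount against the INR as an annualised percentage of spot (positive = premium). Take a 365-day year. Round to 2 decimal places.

T = 150/365 years.
(F − S)/S = (76.555 − 74.647)/74.647 = 0.0255603.
Annualise by dividing by T: 0.0255603 / (150/365) = 0.062197 → 6.22%.

+6.22%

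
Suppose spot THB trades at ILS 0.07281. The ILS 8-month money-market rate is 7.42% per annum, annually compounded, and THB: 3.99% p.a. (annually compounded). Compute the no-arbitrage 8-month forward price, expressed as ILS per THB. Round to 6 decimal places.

T = 8/12 years.
ILS growth factor: (1 + 0.0742)^(8/12) = 1.0488743.
THB growth factor: (1 + 0.0399)^(8/12) = 1.0264262.
CIP: F = S · (grow ILS)/(grow THB) = 0.07281 × 1.0488743/1.0264262 = 0.07440237 ILS per THB.

0.074402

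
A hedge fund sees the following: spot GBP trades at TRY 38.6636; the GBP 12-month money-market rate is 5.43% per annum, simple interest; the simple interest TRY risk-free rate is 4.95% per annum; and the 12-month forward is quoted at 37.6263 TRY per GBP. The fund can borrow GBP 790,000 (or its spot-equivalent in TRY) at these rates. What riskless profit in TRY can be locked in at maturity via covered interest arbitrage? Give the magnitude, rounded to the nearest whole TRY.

T = 1 year.
Keep in GBP, deliver into the forward: 790,000·1.054300·37.6263 = TRY 31,338,832.39.
Swap to TRY now, deposit: 790,000·38.6636·1.049500 = TRY 32,056,184.08.
The quoted forward undervalues GBP, so borrow GBP, convert to TRY at spot, deposit the TRY at 4.95%, and buy GBP forward at 37.6263 to cover the loan.
The gap between the two covered legs is TRY 717,352.

TRY 717,352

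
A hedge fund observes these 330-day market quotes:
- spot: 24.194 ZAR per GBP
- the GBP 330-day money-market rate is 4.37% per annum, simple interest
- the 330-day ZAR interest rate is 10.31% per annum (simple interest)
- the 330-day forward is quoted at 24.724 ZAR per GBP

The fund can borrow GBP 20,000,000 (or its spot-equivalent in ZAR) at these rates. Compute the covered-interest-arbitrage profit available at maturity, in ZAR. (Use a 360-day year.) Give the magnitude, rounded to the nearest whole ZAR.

T = 330/360 years.
Invest the GBP and cover forward: 20,000,000 × 1.04005833333 × 24.724 = ZAR 514,288,044.67.
Convert at spot and invest in ZAR: 20,000,000 × 24.194 × 1.09450833333 = ZAR 529,610,692.33.
The quoted forward undervalues GBP, so borrow GBP, convert to ZAR at spot, deposit the ZAR at 10.31%, and buy GBP forward at 24.724 to cover the loan.
Arbitrage profit = |514,288,044.67 − 529,610,692.33| = ZAR 15,322,648.

ZAR 15,322,648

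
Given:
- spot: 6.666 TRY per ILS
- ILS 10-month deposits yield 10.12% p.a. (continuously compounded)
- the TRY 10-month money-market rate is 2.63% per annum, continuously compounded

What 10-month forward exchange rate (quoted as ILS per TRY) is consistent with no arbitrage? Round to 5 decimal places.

T = 10/12 years.
TRY growth factor: e^(0.0263×10/12) = 1.0221586.
Growth of 1 ILS over T: e^(0.1012×10/12) = 1.0879915.
So F = 6.666 × 1.0221586 / 1.0879915 = 6.262649 (TRY/ILS).
Invert for ILS per TRY: 1 / 6.262649 = 0.15968.

0.15968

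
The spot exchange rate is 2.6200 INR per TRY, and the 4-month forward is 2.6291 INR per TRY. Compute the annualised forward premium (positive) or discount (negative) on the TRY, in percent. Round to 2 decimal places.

T = 4/12 years.
Period premium: (2.6291 − 2.62)/2.62 = 0.0034733.
Per annum: 0.0034733 / (4/12) = 0.010420 = 1.04%.

+1.04%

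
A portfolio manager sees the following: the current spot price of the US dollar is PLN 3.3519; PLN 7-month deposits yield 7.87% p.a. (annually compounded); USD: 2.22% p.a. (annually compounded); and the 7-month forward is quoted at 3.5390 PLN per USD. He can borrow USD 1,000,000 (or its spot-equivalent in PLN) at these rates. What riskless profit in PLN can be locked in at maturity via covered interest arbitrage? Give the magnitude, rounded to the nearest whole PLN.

T = 7/12 years.
Invest the USD and cover forward: 1,000,000 × 1.012890726 × 3.5390 = PLN 3,584,620.28.
Convert at spot and invest in PLN: 1,000,000 × 3.3519 × 1.045182339 = PLN 3,503,346.68.
The quoted forward overvalues USD, so borrow PLN, buy USD at spot, deposit the USD at 2.22%, and sell the proceeds forward at 3.5390.
Arbitrage profit = |3,584,620.28 − 3,503,346.68| = PLN 81,274.

PLN 81,274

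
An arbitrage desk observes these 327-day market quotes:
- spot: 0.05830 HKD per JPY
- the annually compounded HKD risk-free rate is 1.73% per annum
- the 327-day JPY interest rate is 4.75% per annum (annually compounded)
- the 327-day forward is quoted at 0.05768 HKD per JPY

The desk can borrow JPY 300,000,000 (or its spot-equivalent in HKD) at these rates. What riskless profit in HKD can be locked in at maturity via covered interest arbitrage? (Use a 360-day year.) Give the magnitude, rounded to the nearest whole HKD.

HKD 284,373

T = 327/360 years.
Route A — deposit JPY, sell forward: 300,000,000 × 1.0430534857 × 0.05768 = HKD 18,048,997.52.
Route B — convert at spot, deposit HKD: 300,000,000 × 0.05830 × 1.0157017844 = HKD 17,764,624.21.
The quoted forward overvalues JPY, so borrow HKD, buy JPY at spot, deposit the JPY at 4.75%, and sell the proceeds forward at 0.05768.
The gap between the two covered legs is HKD 284,373.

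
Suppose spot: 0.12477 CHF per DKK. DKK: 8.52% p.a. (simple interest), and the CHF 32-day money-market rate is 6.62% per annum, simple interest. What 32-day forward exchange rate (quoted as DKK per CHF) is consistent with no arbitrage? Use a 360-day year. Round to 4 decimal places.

T = 32/360 years.
CHF accumulates by 1 + 0.0662×32/360 = 1.0058844.
DKK growth factor: 1 + 0.0852×32/360 = 1.0075733.
CIP: F = S · (grow CHF)/(grow DKK) = 0.12477 × 1.0058844/1.0075733 = 0.1245609 CHF per DKK.
Invert for DKK per CHF: 1 / 0.1245609 = 8.0282.

8.0282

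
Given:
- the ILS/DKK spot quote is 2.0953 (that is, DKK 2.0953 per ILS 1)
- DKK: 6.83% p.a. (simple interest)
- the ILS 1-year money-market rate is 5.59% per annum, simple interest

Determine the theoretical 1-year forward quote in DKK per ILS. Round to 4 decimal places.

2.1199

T = 1 year.
Growth of 1 DKK over T: 1 + 0.0683×1 = 1.068300.
Growth of 1 ILS over T: 1 + 0.0559×1 = 1.055900.
So F = 2.0953 × 1.068300 / 1.055900 = 2.119906 (DKK/ILS).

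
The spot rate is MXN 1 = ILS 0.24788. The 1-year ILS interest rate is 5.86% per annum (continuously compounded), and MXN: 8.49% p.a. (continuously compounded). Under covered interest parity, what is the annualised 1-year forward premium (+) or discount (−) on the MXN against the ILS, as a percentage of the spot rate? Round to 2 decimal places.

T = 1 year.
CIP forward (ILS per MXN) = 0.24788 × 1.060351/1.0886082 = 0.24144573.
(F − S)/S ÷ T = (0.24144573 − 0.24788)/0.24788/1 = -0.025957 → -2.60%.

-2.60%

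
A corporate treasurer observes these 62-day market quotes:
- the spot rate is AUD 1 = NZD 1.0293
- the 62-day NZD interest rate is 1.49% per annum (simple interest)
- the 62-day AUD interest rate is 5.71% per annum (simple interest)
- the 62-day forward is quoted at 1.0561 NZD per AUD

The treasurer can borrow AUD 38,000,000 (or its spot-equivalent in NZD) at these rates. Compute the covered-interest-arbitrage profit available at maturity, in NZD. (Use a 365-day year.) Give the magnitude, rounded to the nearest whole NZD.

T = 62/365 years.
Invest the AUD and cover forward: 38,000,000 × 1.0096991781 × 1.0561 = NZD 40,521,045.48.
Convert at spot and invest in NZD: 38,000,000 × 1.0293 × 1.0025309589 = NZD 39,212,394.41.
The quoted forward overvalues AUD, so borrow NZD, buy AUD at spot, deposit the AUD at 5.71%, and sell the proceeds forward at 1.0561.
The gap between the two covered legs is NZD 1,308,651.

NZD 1,308,651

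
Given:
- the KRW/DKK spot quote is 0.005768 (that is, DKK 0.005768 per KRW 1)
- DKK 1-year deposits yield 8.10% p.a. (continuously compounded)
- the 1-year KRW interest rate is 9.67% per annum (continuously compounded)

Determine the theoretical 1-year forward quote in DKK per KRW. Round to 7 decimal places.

T = 1 year.
DKK growth factor: e^(0.0810×1) = 1.0843709.
KRW accumulates by e^(0.0967×1) = 1.1015299.
Forward (DKK per KRW) = 0.005768 × 1.0843709 / 1.1015299 = 0.005678149.

0.0056781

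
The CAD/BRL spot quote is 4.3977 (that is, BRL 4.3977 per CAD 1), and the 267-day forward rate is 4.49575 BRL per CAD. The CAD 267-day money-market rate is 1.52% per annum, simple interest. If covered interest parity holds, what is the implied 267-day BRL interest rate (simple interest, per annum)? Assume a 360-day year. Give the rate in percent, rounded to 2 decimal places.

T = 267/360 years.
By CIP, F/S equals the BRL-to-CAD growth ratio: 4.49575/4.3977 = 1.0222957.
The CAD side grows by 1 + 0.0152×267/360 = 1.0112733.
So the BRL growth factor = 1.0338203.
(1.0338203 − 1)/T = 0.045600, i.e. 4.56%.

4.56%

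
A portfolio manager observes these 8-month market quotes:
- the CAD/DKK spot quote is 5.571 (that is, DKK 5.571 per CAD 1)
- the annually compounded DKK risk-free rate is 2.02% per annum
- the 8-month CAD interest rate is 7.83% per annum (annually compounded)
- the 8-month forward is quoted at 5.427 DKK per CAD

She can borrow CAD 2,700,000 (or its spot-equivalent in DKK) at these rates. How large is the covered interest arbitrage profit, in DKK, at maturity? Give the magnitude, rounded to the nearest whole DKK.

DKK 164,546

T = 8/12 years.
Invest the CAD and cover forward: 2,700,000 × 1.0515414668 × 5.427 = DKK 15,408,131.96.
Convert at spot and invest in DKK: 2,700,000 × 5.571 × 1.0134217312 = DKK 15,243,585.65.
The quoted forward overvalues CAD, so borrow DKK, buy CAD at spot, deposit the CAD at 7.83%, and sell the proceeds forward at 5.427.
The gap between the two covered legs is DKK 164,546.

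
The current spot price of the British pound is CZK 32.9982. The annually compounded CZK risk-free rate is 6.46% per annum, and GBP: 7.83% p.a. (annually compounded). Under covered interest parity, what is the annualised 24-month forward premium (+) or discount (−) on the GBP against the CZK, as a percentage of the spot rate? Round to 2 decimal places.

T = 2 years.
F = S · g_CZK/g_GBP = 32.9982 × 1.1333732/1.1627309 = 32.1650311.
(F − S)/S ÷ T = (32.1650311 − 32.9982)/32.9982/2 = -0.012624 → -1.26%.

-1.26%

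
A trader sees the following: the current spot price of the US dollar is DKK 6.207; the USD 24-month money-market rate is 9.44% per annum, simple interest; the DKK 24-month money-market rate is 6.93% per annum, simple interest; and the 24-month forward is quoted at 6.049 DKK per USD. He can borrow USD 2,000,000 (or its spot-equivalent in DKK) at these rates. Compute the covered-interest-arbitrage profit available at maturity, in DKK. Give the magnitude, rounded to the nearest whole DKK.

DKK 247,522

T = 2 years.
Route A — deposit USD, sell forward: 2,000,000 × 1.188800 × 6.049 = DKK 14,382,102.40.
Route B — convert at spot, deposit DKK: 2,000,000 × 6.207 × 1.138600 = DKK 14,134,580.40.
The quoted forward overvalues USD, so borrow DKK, buy USD at spot, deposit the USD at 9.44%, and sell the proceeds forward at 6.049.
Arbitrage profit = |14,382,102.40 − 14,134,580.40| = DKK 247,522.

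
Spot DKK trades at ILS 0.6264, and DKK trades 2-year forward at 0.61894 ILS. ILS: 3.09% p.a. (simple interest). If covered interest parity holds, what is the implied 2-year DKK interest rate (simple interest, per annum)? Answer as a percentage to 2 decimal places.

3.73%

T = 2 years.
By CIP, F/S equals the ILS-to-DKK growth ratio: 0.61894/0.6264 = 0.9880907.
ILS growth factor: 1 + 0.0309×2 = 1.061800.
Hence g_DKK = 1.0745977.
(1.0745977 − 1)/T = 0.037299, i.e. 3.73%.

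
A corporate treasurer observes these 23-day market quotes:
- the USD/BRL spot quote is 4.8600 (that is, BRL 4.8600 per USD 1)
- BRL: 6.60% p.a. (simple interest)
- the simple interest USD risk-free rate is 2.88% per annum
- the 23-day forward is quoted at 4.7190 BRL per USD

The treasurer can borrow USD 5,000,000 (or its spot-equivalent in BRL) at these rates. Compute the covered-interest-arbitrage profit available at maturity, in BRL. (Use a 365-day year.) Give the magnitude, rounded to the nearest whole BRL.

BRL 763,241

T = 23/365 years.
Route A — deposit USD, sell forward: 5,000,000 × 1.0018147945 × 4.7190 = BRL 23,637,820.08.
Route B — convert at spot, deposit BRL: 5,000,000 × 4.8600 × 1.0041589041 = BRL 24,401,061.37.
The quoted forward undervalues USD, so borrow USD, convert to BRL at spot, deposit the BRL at 6.60%, and buy USD forward at 4.7190 to cover the loan.
Arbitrage profit = |23,637,820.08 − 24,401,061.37| = BRL 763,241.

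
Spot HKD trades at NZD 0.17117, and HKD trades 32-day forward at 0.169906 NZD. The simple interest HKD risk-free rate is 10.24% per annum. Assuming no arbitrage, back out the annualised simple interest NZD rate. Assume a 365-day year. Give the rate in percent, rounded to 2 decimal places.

1.74%

T = 32/365 years.
By CIP, F/S equals the NZD-to-HKD growth ratio: 0.169906/0.17117 = 0.9926155.
HKD growth factor: 1 + 0.1024×32/365 = 1.0089775.
That pins the NZD growth at 1.0015267.
r = (1.0015267 − 1)/(32/365) = 0.017414 → 1.74%.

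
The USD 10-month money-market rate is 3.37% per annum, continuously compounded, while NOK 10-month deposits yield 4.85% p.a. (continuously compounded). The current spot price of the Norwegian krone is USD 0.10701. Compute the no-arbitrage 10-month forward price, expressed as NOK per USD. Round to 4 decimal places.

T = 10/12 years.
USD growth factor: e^(0.0337×10/12) = 1.0284814.
NOK growth factor: e^(0.0485×10/12) = 1.0412445.
So F = 0.10701 × 1.0284814 / 1.0412445 = 0.1056983 (USD/NOK).
Invert for NOK per USD: 1 / 0.1056983 = 9.4609.

9.4609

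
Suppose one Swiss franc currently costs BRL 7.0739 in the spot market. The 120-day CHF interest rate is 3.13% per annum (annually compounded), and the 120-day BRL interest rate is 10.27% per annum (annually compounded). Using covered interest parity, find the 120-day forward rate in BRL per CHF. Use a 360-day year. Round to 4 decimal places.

7.2335

T = 120/360 years.
BRL growth factor: (1 + 0.1027)^(120/360) = 1.033124.
CHF accumulates by (1 + 0.0313)^(120/360) = 1.0103263.
Forward (BRL per CHF) = 7.0739 × 1.033124 / 1.0103263 = 7.233520.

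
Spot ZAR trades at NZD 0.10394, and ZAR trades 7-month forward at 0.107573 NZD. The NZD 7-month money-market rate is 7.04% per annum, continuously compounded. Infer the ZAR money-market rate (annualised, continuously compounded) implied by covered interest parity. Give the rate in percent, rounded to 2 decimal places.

T = 7/12 years.
F/S = 0.107573/0.10394 = 1.0349529 = (growth of NZD) / (growth of ZAR).
NZD growth factor: e^(0.0704×7/12) = 1.0419216.
Hence g_ZAR = 1.0067333.
r = ln(1.0067333)/(7/12) = 0.011504 → 1.15%.

1.15%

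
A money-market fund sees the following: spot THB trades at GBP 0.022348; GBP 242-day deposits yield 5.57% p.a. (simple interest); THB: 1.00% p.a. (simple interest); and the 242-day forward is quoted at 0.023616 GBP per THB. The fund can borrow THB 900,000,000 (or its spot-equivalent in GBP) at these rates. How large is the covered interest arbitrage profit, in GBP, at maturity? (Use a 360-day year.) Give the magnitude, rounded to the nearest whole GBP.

GBP 530,983

T = 242/360 years.
Keep in THB, deliver into the forward: 900,000,000·1.0067222222·0.023616 = GBP 21,397,276.80.
Swap to GBP now, deposit: 900,000,000·0.022348·1.0374427778 = GBP 20,866,294.08.
The quoted forward overvalues THB, so borrow GBP, buy THB at spot, deposit the THB at 1.00%, and sell the proceeds forward at 0.023616.
Arbitrage profit = |21,397,276.80 − 20,866,294.08| = GBP 530,983.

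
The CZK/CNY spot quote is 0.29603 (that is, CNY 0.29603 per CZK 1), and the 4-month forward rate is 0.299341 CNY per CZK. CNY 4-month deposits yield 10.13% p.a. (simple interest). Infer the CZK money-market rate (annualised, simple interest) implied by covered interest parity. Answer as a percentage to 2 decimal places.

6.70%

T = 4/12 years.
F/S = 0.299341/0.29603 = 1.0111847 = (growth of CNY) / (growth of CZK).
CNY growth factor: 1 + 0.1013×4/12 = 1.0337667.
That pins the CZK growth at 1.0223322.
r = (1.0223322 − 1)/(4/12) = 0.066997 → 6.70%.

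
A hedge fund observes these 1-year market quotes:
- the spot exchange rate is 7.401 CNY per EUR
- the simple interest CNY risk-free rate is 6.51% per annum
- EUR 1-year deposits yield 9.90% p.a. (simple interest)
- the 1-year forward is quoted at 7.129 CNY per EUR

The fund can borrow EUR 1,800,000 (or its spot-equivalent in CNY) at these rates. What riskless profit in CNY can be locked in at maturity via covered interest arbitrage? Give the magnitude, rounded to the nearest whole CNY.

CNY 86,461

T = 1 year.
Keep in EUR, deliver into the forward: 1,800,000·1.099000·7.129 = CNY 14,102,587.80.
Swap to CNY now, deposit: 1,800,000·7.401·1.065100 = CNY 14,189,049.18.
The quoted forward undervalues EUR, so borrow EUR, convert to CNY at spot, deposit the CNY at 6.51%, and buy EUR forward at 7.129 to cover the loan.
Profit = 14,189,049.18 − 14,102,587.80 = CNY 86,461.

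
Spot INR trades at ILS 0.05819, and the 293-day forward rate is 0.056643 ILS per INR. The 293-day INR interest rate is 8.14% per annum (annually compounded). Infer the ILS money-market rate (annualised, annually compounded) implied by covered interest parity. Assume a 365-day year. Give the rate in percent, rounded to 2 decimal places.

T = 293/365 years.
CIP gives F = S · g_ILS/g_INR, so g_ILS/g_INR = 0.056643/0.05819 = 0.9734147.
INR growth factor: (1 + 0.0814)^(293/365) = 1.0648347.
Hence g_ILS = 1.0365258.
Annualise: 1.0365258^(365/293) − 1 = 0.045704 = 4.57%.

4.57%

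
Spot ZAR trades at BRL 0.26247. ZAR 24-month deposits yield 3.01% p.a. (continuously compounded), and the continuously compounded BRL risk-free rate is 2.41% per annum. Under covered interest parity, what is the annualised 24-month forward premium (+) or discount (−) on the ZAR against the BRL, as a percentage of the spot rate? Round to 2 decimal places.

-0.60%

T = 2 years.
CIP forward (BRL per ZAR) = 0.26247 × 1.0493805/1.0620489 = 0.25933919.
Annualised premium = (F − S)/S × (1/T) = (0.25933919 − 0.26247)/0.26247 ÷ 2 = -0.60%.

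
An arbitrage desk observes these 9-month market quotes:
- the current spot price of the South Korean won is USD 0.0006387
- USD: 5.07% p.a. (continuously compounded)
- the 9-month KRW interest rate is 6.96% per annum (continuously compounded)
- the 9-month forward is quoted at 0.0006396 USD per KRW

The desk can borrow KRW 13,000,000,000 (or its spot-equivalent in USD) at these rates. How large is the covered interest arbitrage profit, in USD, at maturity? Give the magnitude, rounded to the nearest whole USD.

T = 9/12 years.
Invest the KRW and cover forward: 13,000,000,000 × 1.053586439 × 0.0006396 = USD 8,760,360.52.
Convert at spot and invest in USD: 13,000,000,000 × 0.0006387 × 1.038757201 = USD 8,624,904.92.
The quoted forward overvalues KRW, so borrow USD, buy KRW at spot, deposit the KRW at 6.96%, and sell the proceeds forward at 0.0006396.
The gap between the two covered legs is USD 135,456.

USD 135,456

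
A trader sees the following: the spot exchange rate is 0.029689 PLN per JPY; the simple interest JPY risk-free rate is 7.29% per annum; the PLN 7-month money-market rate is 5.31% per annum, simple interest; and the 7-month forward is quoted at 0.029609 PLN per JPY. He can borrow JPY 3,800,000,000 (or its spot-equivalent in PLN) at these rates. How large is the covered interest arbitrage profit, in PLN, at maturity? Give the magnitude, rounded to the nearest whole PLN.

PLN 986,123

T = 7/12 years.
Route A — deposit JPY, sell forward: 3,800,000,000 × 1.042525 × 0.029609 = PLN 117,298,866.36.
Route B — convert at spot, deposit PLN: 3,800,000,000 × 0.029689 × 1.030975 = PLN 116,312,743.75.
The quoted forward overvalues JPY, so borrow PLN, buy JPY at spot, deposit the JPY at 7.29%, and sell the proceeds forward at 0.029609.
The gap between the two covered legs is PLN 986,123.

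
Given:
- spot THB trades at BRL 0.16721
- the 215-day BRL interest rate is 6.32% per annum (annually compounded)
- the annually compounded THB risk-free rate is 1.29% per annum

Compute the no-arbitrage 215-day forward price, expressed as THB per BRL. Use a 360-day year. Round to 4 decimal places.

5.8099

T = 215/360 years.
BRL accumulates by (1 + 0.0632)^(215/360) = 1.0372777.
Growth of 1 THB over T: (1 + 0.0129)^(215/360) = 1.0076843.
Forward (BRL per THB) = 0.16721 × 1.0372777 / 1.0076843 = 0.1721206.
Invert for THB per BRL: 1 / 0.1721206 = 5.8099.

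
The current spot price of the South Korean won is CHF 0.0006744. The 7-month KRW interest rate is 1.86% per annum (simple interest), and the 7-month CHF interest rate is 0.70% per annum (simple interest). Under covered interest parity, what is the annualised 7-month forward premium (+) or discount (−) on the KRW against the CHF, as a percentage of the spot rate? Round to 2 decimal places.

-1.15%

T = 7/12 years.
CIP forward (CHF per KRW) = 0.0006744 × 1.0040833/1.010850 = 0.0006698855.
(F − S)/S ÷ T = (0.0006698855 − 0.0006744)/0.0006744/(7/12) = -0.011476 → -1.15%.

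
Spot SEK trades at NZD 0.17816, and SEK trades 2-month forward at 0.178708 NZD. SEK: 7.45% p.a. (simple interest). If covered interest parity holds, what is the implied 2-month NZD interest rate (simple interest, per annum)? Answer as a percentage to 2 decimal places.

9.32%

T = 2/12 years.
F/S = 0.178708/0.17816 = 1.0030759 = (growth of NZD) / (growth of SEK).
The SEK side grows by 1 + 0.0745×2/12 = 1.0124167.
That pins the NZD growth at 1.0155308.
r = (1.0155308 − 1)/(2/12) = 0.093185 → 9.32%.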